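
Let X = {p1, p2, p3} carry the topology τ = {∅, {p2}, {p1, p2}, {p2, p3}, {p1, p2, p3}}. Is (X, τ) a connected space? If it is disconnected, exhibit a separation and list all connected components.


(X, τ) is connected.

Find clopen sets (U ∈ τ with X ∖ U ∈ τ):
  U = ∅, X ∖ U = {p1, p2, p3} — both open, so U is clopen.
  U = {p1, p2, p3}, X ∖ U = ∅ — both open, so U is clopen.
Only trivial clopens (∅ and X) exist, so (X, τ) is connected.
Compute connected components by grouping points that agree on all clopens:
  component: {p1, p2, p3}


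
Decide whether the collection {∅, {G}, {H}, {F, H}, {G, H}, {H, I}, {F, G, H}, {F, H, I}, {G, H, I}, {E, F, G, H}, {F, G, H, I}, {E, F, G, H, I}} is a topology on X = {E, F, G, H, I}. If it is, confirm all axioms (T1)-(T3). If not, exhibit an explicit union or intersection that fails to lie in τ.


τ IS a topology on X.

Axiom (T1): ∅ ∈ τ? Yes; X ∈ τ? Yes.
Axiom (T2/T3): check pairwise unions and intersections of members of τ.
All pairwise intersections and unions checked — each lies in τ. Therefore τ satisfies (T1), (T2), (T3): it IS a topology on X.


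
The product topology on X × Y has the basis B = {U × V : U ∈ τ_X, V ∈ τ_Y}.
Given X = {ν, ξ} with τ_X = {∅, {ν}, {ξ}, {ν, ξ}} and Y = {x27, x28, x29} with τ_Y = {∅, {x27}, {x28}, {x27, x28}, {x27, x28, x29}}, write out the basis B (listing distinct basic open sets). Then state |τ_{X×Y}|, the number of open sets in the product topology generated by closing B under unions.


Basis B = {∅ × ∅, {ν} × {x27}, {ν} × {x28}, {ξ} × {x27}, {ξ} × {x28}, {ν} × {x27, x28}, {ν, ξ} × {x27}, {ν, ξ} × {x28}, {ξ} × {x27, x28}, {ν} × {x27, x28, x29}, {ξ} × {x27, x28, x29}, {ν, ξ} × {x27, x28}, {ν, ξ} × {x27, x28, x29}}; |τ_{X×Y}| = 25.

Enumerate products U × V with U ∈ τ_X, V ∈ τ_Y (deduplicated):
  ∅ × ∅ = {} (∅)
  {ν} × {x27} = {(ν,x27)}
  {ν} × {x28} = {(ν,x28)}
  {ξ} × {x27} = {(ξ,x27)}
  {ξ} × {x28} = {(ξ,x28)}
  {ν} × {x27, x28} = {(ν,x27), (ν,x28)}
  {ν, ξ} × {x27} = {(ν,x27), (ξ,x27)}
  {ν, ξ} × {x28} = {(ν,x28), (ξ,x28)}
  {ξ} × {x27, x28} = {(ξ,x27), (ξ,x28)}
  {ν} × {x27, x28, x29} = {(ν,x27), (ν,x28), (ν,x29)}
  {ξ} × {x27, x28, x29} = {(ξ,x27), (ξ,x28), (ξ,x29)}
  {ν, ξ} × {x27, x28} = {(ν,x27), (ν,x28), (ξ,x27), (ξ,x28)}
  {ν, ξ} × {x27, x28, x29} = {(ν,x27), (ν,x28), (ν,x29), (ξ,x27), (ξ,x28), (ξ,x29)}
These 13 distinct sets form the basis B.
Close under arbitrary unions to get τ_{X×Y}; counting gives |τ_{X×Y}| = 25.


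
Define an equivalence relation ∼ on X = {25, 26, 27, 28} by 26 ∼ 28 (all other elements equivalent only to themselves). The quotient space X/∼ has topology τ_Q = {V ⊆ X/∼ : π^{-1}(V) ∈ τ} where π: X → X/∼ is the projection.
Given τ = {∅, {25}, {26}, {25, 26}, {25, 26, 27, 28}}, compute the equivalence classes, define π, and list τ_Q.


X/∼ = {[25], [26=28], [27]}; |τ_Q| = 3.

Equivalence classes: [25], [26=28], [27].
Quotient map π: X → X/∼ sends 25 ↦ [25], 26 ↦ [26=28], 27 ↦ [27], 28 ↦ [26=28].
For each subset V ⊆ X/∼, compute π^{-1}(V) ⊆ X and check whether π^{-1}(V) ∈ τ. V is open in τ_Q iff π^{-1}(V) ∈ τ.
  V = {}: π^{-1}(V) = ∅ ∈ τ ✓.
  V = {[25]}: π^{-1}(V) = {25} ∈ τ ✓.
  V = {[26=28]}: π^{-1}(V) = {26, 28} ∉ τ ✗.
  V = {[25], [26=28]}: π^{-1}(V) = {25, 26, 28} ∉ τ ✗.
  V = {[27]}: π^{-1}(V) = {27} ∉ τ ✗.
  V = {[25], [27]}: π^{-1}(V) = {25, 27} ∉ τ ✗.
  V = {[26=28], [27]}: π^{-1}(V) = {26, 27, 28} ∉ τ ✗.
  V = {[25], [26=28], [27]}: π^{-1}(V) = {25, 26, 27, 28} ∈ τ ✓.
Open sets in the quotient: τ_Q = {{}, {[25]}, {[25], [26=28], [27]}} (3 elements).


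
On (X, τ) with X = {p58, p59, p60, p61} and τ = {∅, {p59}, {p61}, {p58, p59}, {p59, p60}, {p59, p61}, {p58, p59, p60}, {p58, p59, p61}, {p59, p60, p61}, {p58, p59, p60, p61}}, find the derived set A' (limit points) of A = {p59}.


A' = {p58, p60}

For each x ∈ X, list the open sets U ∈ τ with x ∈ U, then check whether U ∩ (A ∖ {x}) ≠ ∅ for every such U.
  x = p58: opens ∋ x are {p58, p59}, {p58, p59, p60}, {p58, p59, p61}, {p58, p59, p60, p61}; each meets A ∖ {p58}, so x IS a limit point.
  x = p59: open {p59} ∋ x has {p59} ∩ (A ∖ {p59}) = ∅, so x is NOT a limit point.
  x = p60: opens ∋ x are {p59, p60}, {p58, p59, p60}, {p59, p60, p61}, {p58, p59, p60, p61}; each meets A ∖ {p60}, so x IS a limit point.
  x = p61: open {p61} ∋ x has {p61} ∩ (A ∖ {p61}) = ∅, so x is NOT a limit point.
Collecting: A' = {p58, p60}.


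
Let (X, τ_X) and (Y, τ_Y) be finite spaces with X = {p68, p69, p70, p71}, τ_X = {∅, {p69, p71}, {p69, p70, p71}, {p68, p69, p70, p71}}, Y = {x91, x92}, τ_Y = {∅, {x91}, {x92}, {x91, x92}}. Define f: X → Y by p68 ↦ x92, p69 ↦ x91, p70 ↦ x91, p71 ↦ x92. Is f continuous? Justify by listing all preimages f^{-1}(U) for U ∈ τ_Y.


f is NOT continuous.

Compute f^{-1}(U) for each U ∈ τ_Y:
  U = ∅: f^{-1}(U) = ∅ ∈ τ_X ✓.
  U = {x91}: f^{-1}(U) = {p69, p70} ∉ τ_X ✗.
  U = {x92}: f^{-1}(U) = {p68, p71} ∉ τ_X ✗.
  U = {x91, x92}: f^{-1}(U) = {p68, p69, p70, p71} ∈ τ_X ✓.
Found U = {x91} with f^{-1}(U) = {p69, p70} not in τ_X. Therefore f is NOT continuous.


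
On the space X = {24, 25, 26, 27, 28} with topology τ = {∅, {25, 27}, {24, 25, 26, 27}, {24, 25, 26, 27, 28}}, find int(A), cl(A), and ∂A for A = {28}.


int(A) = ∅, cl(A) = {28}, ∂A = {28}.

Closed sets in (X, τ) are complements of opens:
  closed(X, τ) = {∅, {28}, {24, 26, 28}, {24, 25, 26, 27, 28}}.
int(A) = ⋃ {U ∈ τ : U ⊆ A}. Opens contained in A: ∅.
Taking the union of these: int(A) = ∅.
cl(A) = ⋂ {C closed : A ⊆ C}. Closed sets containing A: {28}, {24, 26, 28}, {24, 25, 26, 27, 28}.
Intersecting these: cl(A) = {28}.
∂A = cl(A) ∖ int(A) = {28} ∖ ∅ = {28}.


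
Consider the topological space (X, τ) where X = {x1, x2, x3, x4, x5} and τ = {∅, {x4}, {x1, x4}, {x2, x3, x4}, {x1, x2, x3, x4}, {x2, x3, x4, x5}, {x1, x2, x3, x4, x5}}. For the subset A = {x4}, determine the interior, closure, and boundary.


int(A) = {x4}, cl(A) = {x1, x2, x3, x4, x5}, ∂A = {x1, x2, x3, x5}.

Closed sets in (X, τ) are complements of opens:
  closed(X, τ) = {∅, {x1}, {x5}, {x1, x5}, {x2, x3, x5}, {x1, x2, x3, x5}, {x1, x2, x3, x4, x5}}.
int(A) = ⋃ {U ∈ τ : U ⊆ A}. Opens contained in A: ∅, {x4}.
Taking the union of these: int(A) = {x4}.
cl(A) = ⋂ {C closed : A ⊆ C}. Closed sets containing A: {x1, x2, x3, x4, x5}.
Intersecting these: cl(A) = {x1, x2, x3, x4, x5}.
∂A = cl(A) ∖ int(A) = {x1, x2, x3, x4, x5} ∖ {x4} = {x1, x2, x3, x5}.


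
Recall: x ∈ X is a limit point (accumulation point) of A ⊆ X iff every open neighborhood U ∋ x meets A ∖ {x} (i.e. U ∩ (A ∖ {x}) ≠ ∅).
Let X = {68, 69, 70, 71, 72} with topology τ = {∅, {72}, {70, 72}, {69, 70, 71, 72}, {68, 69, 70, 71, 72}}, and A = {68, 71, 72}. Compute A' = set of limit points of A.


A' = {68, 69, 70, 71}

For each x ∈ X, list the open sets U ∈ τ with x ∈ U, then check whether U ∩ (A ∖ {x}) ≠ ∅ for every such U.
  x = 68: opens ∋ x are {68, 69, 70, 71, 72}; each meets A ∖ {68}, so x IS a limit point.
  x = 69: opens ∋ x are {69, 70, 71, 72}, {68, 69, 70, 71, 72}; each meets A ∖ {69}, so x IS a limit point.
  x = 70: opens ∋ x are {70, 72}, {69, 70, 71, 72}, {68, 69, 70, 71, 72}; each meets A ∖ {70}, so x IS a limit point.
  x = 71: opens ∋ x are {69, 70, 71, 72}, {68, 69, 70, 71, 72}; each meets A ∖ {71}, so x IS a limit point.
  x = 72: open {72} ∋ x has {72} ∩ (A ∖ {72}) = ∅, so x is NOT a limit point.
Collecting: A' = {68, 69, 70, 71}.


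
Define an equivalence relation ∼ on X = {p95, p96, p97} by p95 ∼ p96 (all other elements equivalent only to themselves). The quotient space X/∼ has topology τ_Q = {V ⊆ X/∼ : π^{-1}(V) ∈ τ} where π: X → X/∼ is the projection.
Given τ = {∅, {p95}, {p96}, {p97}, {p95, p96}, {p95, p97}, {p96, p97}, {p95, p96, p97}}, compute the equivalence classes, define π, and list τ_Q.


X/∼ = {[p95=p96], [p97]}; |τ_Q| = 4.

Equivalence classes: [p95=p96], [p97].
Quotient map π: X → X/∼ sends p95 ↦ [p95=p96], p96 ↦ [p95=p96], p97 ↦ [p97].
For each subset V ⊆ X/∼, compute π^{-1}(V) ⊆ X and check whether π^{-1}(V) ∈ τ. V is open in τ_Q iff π^{-1}(V) ∈ τ.
  V = {}: π^{-1}(V) = ∅ ∈ τ ✓.
  V = {[p95=p96]}: π^{-1}(V) = {p95, p96} ∈ τ ✓.
  V = {[p97]}: π^{-1}(V) = {p97} ∈ τ ✓.
  V = {[p95=p96], [p97]}: π^{-1}(V) = {p95, p96, p97} ∈ τ ✓.
Open sets in the quotient: τ_Q = {{}, {[p95=p96]}, {[p97]}, {[p95=p96], [p97]}} (4 elements).


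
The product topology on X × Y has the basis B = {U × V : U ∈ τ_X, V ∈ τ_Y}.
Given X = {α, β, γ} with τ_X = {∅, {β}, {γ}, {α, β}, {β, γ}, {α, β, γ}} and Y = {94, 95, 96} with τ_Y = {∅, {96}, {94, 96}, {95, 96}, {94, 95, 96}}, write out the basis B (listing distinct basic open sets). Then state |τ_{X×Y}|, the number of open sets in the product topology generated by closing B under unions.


Basis B = {∅ × ∅, {β} × {96}, {γ} × {96}, {α, β} × {96}, {β} × {94, 96}, {β} × {95, 96}, {β, γ} × {96}, {γ} × {94, 96}, {γ} × {95, 96}, {α, β, γ} × {96}, {β} × {94, 95, 96}, {γ} × {94, 95, 96}, {α, β} × {94, 96}, {α, β} × {95, 96}, {β, γ} × {94, 96}, {β, γ} × {95, 96}, {α, β} × {94, 95, 96}, {α, β, γ} × {94, 96}, {α, β, γ} × {95, 96}, {β, γ} × {94, 95, 96}, {α, β, γ} × {94, 95, 96}}; |τ_{X×Y}| = 70.

Enumerate products U × V with U ∈ τ_X, V ∈ τ_Y (deduplicated):
  ∅ × ∅ = {} (∅)
  {β} × {96} = {(β,96)}
  {γ} × {96} = {(γ,96)}
  {α, β} × {96} = {(α,96), (β,96)}
  {β} × {94, 96} = {(β,94), (β,96)}
  {β} × {95, 96} = {(β,95), (β,96)}
  {β, γ} × {96} = {(β,96), (γ,96)}
  {γ} × {94, 96} = {(γ,94), (γ,96)}
  {γ} × {95, 96} = {(γ,95), (γ,96)}
  {α, β, γ} × {96} = {(α,96), (β,96), (γ,96)}
  {β} × {94, 95, 96} = {(β,94), (β,95), (β,96)}
  {γ} × {94, 95, 96} = {(γ,94), (γ,95), (γ,96)}
  {α, β} × {94, 96} = {(α,94), (α,96), (β,94), (β,96)}
  {α, β} × {95, 96} = {(α,95), (α,96), (β,95), (β,96)}
  {β, γ} × {94, 96} = {(β,94), (β,96), (γ,94), (γ,96)}
  {β, γ} × {95, 96} = {(β,95), (β,96), (γ,95), (γ,96)}
  {α, β} × {94, 95, 96} = {(α,94), (α,95), (α,96), (β,94), (β,95), (β,96)}
  {α, β, γ} × {94, 96} = {(α,94), (α,96), (β,94), (β,96), (γ,94), (γ,96)}
  {α, β, γ} × {95, 96} = {(α,95), (α,96), (β,95), (β,96), (γ,95), (γ,96)}
  {β, γ} × {94, 95, 96} = {(β,94), (β,95), (β,96), (γ,94), (γ,95), (γ,96)}
  {α, β, γ} × {94, 95, 96} = {(α,94), (α,95), (α,96), (β,94), (β,95), (β,96), (γ,94), (γ,95), (γ,96)}
These 21 distinct sets form the basis B.
Close under arbitrary unions to get τ_{X×Y}; counting gives |τ_{X×Y}| = 70.


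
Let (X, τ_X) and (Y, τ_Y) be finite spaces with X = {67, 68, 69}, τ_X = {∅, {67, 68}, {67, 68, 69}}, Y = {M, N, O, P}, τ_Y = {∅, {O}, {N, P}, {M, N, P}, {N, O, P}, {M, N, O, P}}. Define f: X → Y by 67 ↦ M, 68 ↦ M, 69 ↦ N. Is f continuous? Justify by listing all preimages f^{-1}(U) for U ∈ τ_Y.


f is NOT continuous.

Compute f^{-1}(U) for each U ∈ τ_Y:
  U = ∅: f^{-1}(U) = ∅ ∈ τ_X ✓.
  U = {O}: f^{-1}(U) = ∅ ∈ τ_X ✓.
  U = {N, P}: f^{-1}(U) = {69} ∉ τ_X ✗.
  U = {M, N, P}: f^{-1}(U) = {67, 68, 69} ∈ τ_X ✓.
  U = {N, O, P}: f^{-1}(U) = {69} ∉ τ_X ✗.
  U = {M, N, O, P}: f^{-1}(U) = {67, 68, 69} ∈ τ_X ✓.
Found U = {N, P} with f^{-1}(U) = {69} not in τ_X. Therefore f is NOT continuous.


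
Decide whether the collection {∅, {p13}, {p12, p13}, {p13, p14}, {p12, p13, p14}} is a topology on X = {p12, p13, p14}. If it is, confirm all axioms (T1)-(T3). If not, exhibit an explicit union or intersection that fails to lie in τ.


τ IS a topology on X.

Axiom (T1): ∅ ∈ τ? Yes; X ∈ τ? Yes.
Axiom (T2/T3): check pairwise unions and intersections of members of τ.
All pairwise intersections and unions checked — each lies in τ. Therefore τ satisfies (T1), (T2), (T3): it IS a topology on X.


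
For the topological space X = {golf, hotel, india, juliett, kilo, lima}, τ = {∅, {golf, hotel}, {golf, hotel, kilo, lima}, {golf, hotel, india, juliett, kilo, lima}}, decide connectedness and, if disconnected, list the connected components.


(X, τ) is connected.

Find clopen sets (U ∈ τ with X ∖ U ∈ τ):
  U = ∅, X ∖ U = {golf, hotel, india, juliett, kilo, lima} — both open, so U is clopen.
  U = {golf, hotel, india, juliett, kilo, lima}, X ∖ U = ∅ — both open, so U is clopen.
Only trivial clopens (∅ and X) exist, so (X, τ) is connected.
Compute connected components by grouping points that agree on all clopens:
  component: {golf, hotel, india, juliett, kilo, lima}


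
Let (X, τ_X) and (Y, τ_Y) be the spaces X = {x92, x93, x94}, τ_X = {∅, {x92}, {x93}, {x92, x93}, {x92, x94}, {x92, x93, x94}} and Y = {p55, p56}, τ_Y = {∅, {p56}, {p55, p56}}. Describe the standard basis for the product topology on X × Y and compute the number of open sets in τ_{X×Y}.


Basis B = {∅ × ∅, {x92} × {p56}, {x93} × {p56}, {x92} × {p55, p56}, {x92, x93} × {p56}, {x92, x94} × {p56}, {x93} × {p55, p56}, {x92, x93, x94} × {p56}, {x92, x93} × {p55, p56}, {x92, x94} × {p55, p56}, {x92, x93, x94} × {p55, p56}}; |τ_{X×Y}| = 18.

Enumerate products U × V with U ∈ τ_X, V ∈ τ_Y (deduplicated):
  ∅ × ∅ = {} (∅)
  {x92} × {p56} = {(x92,p56)}
  {x93} × {p56} = {(x93,p56)}
  {x92} × {p55, p56} = {(x92,p55), (x92,p56)}
  {x92, x93} × {p56} = {(x92,p56), (x93,p56)}
  {x92, x94} × {p56} = {(x92,p56), (x94,p56)}
  {x93} × {p55, p56} = {(x93,p55), (x93,p56)}
  {x92, x93, x94} × {p56} = {(x92,p56), (x93,p56), (x94,p56)}
  {x92, x93} × {p55, p56} = {(x92,p55), (x92,p56), (x93,p55), (x93,p56)}
  {x92, x94} × {p55, p56} = {(x92,p55), (x92,p56), (x94,p55), (x94,p56)}
  {x92, x93, x94} × {p55, p56} = {(x92,p55), (x92,p56), (x93,p55), (x93,p56), (x94,p55), (x94,p56)}
These 11 distinct sets form the basis B.
Close under arbitrary unions to get τ_{X×Y}; counting gives |τ_{X×Y}| = 18.


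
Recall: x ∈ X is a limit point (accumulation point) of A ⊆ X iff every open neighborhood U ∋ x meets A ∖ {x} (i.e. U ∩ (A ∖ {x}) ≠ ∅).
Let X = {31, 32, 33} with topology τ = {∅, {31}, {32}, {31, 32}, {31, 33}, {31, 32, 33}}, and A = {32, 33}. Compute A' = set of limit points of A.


A' = ∅

For each x ∈ X, list the open sets U ∈ τ with x ∈ U, then check whether U ∩ (A ∖ {x}) ≠ ∅ for every such U.
  x = 31: open {31} ∋ x has {31} ∩ (A ∖ {31}) = ∅, so x is NOT a limit point.
  x = 32: open {32} ∋ x has {32} ∩ (A ∖ {32}) = ∅, so x is NOT a limit point.
  x = 33: open {31, 33} ∋ x has {31, 33} ∩ (A ∖ {33}) = ∅, so x is NOT a limit point.
Collecting: A' = ∅.


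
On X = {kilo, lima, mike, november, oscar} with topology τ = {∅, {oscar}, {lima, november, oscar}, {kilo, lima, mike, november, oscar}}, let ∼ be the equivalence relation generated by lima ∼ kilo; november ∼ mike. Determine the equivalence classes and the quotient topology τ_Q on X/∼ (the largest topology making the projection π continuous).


X/∼ = {[kilo=lima], [mike=november], [oscar]}; |τ_Q| = 3.

Equivalence classes: [kilo=lima], [mike=november], [oscar].
Quotient map π: X → X/∼ sends kilo ↦ [kilo=lima], lima ↦ [kilo=lima], mike ↦ [mike=november], november ↦ [mike=november], oscar ↦ [oscar].
For each subset V ⊆ X/∼, compute π^{-1}(V) ⊆ X and check whether π^{-1}(V) ∈ τ. V is open in τ_Q iff π^{-1}(V) ∈ τ.
  V = {}: π^{-1}(V) = ∅ ∈ τ ✓.
  V = {[kilo=lima]}: π^{-1}(V) = {kilo, lima} ∉ τ ✗.
  V = {[mike=november]}: π^{-1}(V) = {mike, november} ∉ τ ✗.
  V = {[kilo=lima], [mike=november]}: π^{-1}(V) = {kilo, lima, mike, november} ∉ τ ✗.
  V = {[oscar]}: π^{-1}(V) = {oscar} ∈ τ ✓.
  V = {[kilo=lima], [oscar]}: π^{-1}(V) = {kilo, lima, oscar} ∉ τ ✗.
  V = {[mike=november], [oscar]}: π^{-1}(V) = {mike, november, oscar} ∉ τ ✗.
  V = {[kilo=lima], [mike=november], [oscar]}: π^{-1}(V) = {kilo, lima, mike, november, oscar} ∈ τ ✓.
Open sets in the quotient: τ_Q = {{}, {[oscar]}, {[kilo=lima], [mike=november], [oscar]}} (3 elements).


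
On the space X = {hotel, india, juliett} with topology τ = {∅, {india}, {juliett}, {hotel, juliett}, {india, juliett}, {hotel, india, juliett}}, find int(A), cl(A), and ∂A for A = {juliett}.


int(A) = {juliett}, cl(A) = {hotel, juliett}, ∂A = {hotel}.

Closed sets in (X, τ) are complements of opens:
  closed(X, τ) = {∅, {hotel}, {india}, {hotel, india}, {hotel, juliett}, {hotel, india, juliett}}.
int(A) = ⋃ {U ∈ τ : U ⊆ A}. Opens contained in A: ∅, {juliett}.
Taking the union of these: int(A) = {juliett}.
cl(A) = ⋂ {C closed : A ⊆ C}. Closed sets containing A: {hotel, juliett}, {hotel, india, juliett}.
Intersecting these: cl(A) = {hotel, juliett}.
∂A = cl(A) ∖ int(A) = {hotel, juliett} ∖ {juliett} = {hotel}.


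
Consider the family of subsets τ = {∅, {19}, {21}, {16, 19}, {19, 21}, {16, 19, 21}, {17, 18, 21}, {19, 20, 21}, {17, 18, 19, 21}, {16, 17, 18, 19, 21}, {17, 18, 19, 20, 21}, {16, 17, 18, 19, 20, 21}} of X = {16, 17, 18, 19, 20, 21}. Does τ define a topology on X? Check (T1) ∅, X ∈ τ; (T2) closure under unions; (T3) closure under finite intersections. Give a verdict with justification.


τ is NOT a topology on X.

Axiom (T1): ∅ ∈ τ? Yes; X ∈ τ? Yes.
Axiom (T2/T3): check pairwise unions and intersections of members of τ.
Counterexample for (T2): {16, 19} ∪ {19, 20, 21} = {16, 19, 20, 21} ∉ τ. Therefore τ is NOT a topology.


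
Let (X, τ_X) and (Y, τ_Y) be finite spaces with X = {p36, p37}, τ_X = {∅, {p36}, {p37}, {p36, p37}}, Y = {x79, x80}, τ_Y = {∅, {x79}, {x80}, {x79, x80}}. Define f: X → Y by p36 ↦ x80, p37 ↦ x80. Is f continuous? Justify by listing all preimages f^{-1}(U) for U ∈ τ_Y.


f IS continuous.

Compute f^{-1}(U) for each U ∈ τ_Y:
  U = ∅: f^{-1}(U) = ∅ ∈ τ_X ✓.
  U = {x79}: f^{-1}(U) = ∅ ∈ τ_X ✓.
  U = {x80}: f^{-1}(U) = {p36, p37} ∈ τ_X ✓.
  U = {x79, x80}: f^{-1}(U) = {p36, p37} ∈ τ_X ✓.
Every preimage lies in τ_X, so f IS continuous.


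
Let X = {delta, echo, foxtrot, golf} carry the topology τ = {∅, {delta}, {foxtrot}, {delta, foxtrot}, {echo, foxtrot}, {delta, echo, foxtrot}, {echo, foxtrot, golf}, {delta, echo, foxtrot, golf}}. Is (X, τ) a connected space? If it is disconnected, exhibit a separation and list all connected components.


(X, τ) is disconnected; components = [{delta}, {echo, foxtrot, golf}].

Find clopen sets (U ∈ τ with X ∖ U ∈ τ):
  U = ∅, X ∖ U = {delta, echo, foxtrot, golf} — both open, so U is clopen.
  U = {delta}, X ∖ U = {echo, foxtrot, golf} — both open, so U is clopen.
  U = {echo, foxtrot, golf}, X ∖ U = {delta} — both open, so U is clopen.
  U = {delta, echo, foxtrot, golf}, X ∖ U = ∅ — both open, so U is clopen.
Nontrivial clopen(s) exist: e.g. {delta}. So (X, τ) is disconnected.
Compute connected components by grouping points that agree on all clopens:
  component: {delta}
  component: {echo, foxtrot, golf}


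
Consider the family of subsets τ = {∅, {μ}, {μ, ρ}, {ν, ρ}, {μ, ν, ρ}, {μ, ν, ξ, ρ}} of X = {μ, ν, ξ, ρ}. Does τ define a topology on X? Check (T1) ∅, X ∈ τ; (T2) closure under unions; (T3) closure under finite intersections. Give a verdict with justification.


τ is NOT a topology on X.

Axiom (T1): ∅ ∈ τ? Yes; X ∈ τ? Yes.
Axiom (T2/T3): check pairwise unions and intersections of members of τ.
Counterexample for (T3): {μ, ρ} ∩ {ν, ρ} = {ρ} ∉ τ. Therefore τ is NOT a topology.


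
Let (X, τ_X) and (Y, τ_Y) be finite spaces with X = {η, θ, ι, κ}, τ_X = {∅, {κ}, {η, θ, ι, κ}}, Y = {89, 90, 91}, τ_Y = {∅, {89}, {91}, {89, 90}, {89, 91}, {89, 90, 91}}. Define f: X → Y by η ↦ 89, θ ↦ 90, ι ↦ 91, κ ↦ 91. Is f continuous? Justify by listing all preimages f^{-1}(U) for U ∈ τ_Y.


f is NOT continuous.

Compute f^{-1}(U) for each U ∈ τ_Y:
  U = ∅: f^{-1}(U) = ∅ ∈ τ_X ✓.
  U = {89}: f^{-1}(U) = {η} ∉ τ_X ✗.
  U = {91}: f^{-1}(U) = {ι, κ} ∉ τ_X ✗.
  U = {89, 90}: f^{-1}(U) = {η, θ} ∉ τ_X ✗.
  U = {89, 91}: f^{-1}(U) = {η, ι, κ} ∉ τ_X ✗.
  U = {89, 90, 91}: f^{-1}(U) = {η, θ, ι, κ} ∈ τ_X ✓.
Found U = {89} with f^{-1}(U) = {η} not in τ_X. Therefore f is NOT continuous.


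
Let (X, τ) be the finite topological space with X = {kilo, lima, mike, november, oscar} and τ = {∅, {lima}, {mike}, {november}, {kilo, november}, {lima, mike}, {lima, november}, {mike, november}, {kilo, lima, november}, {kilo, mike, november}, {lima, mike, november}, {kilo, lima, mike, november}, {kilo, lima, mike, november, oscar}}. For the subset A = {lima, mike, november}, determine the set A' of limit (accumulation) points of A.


A' = {kilo, oscar}

For each x ∈ X, list the open sets U ∈ τ with x ∈ U, then check whether U ∩ (A ∖ {x}) ≠ ∅ for every such U.
  x = kilo: opens ∋ x are {kilo, november}, {kilo, lima, november}, {kilo, mike, november}, {kilo, lima, mike, november}, {kilo, lima, mike, november, oscar}; each meets A ∖ {kilo}, so x IS a limit point.
  x = lima: open {lima} ∋ x has {lima} ∩ (A ∖ {lima}) = ∅, so x is NOT a limit point.
  x = mike: open {mike} ∋ x has {mike} ∩ (A ∖ {mike}) = ∅, so x is NOT a limit point.
  x = november: open {november} ∋ x has {november} ∩ (A ∖ {november}) = ∅, so x is NOT a limit point.
  x = oscar: opens ∋ x are {kilo, lima, mike, november, oscar}; each meets A ∖ {oscar}, so x IS a limit point.
Collecting: A' = {kilo, oscar}.


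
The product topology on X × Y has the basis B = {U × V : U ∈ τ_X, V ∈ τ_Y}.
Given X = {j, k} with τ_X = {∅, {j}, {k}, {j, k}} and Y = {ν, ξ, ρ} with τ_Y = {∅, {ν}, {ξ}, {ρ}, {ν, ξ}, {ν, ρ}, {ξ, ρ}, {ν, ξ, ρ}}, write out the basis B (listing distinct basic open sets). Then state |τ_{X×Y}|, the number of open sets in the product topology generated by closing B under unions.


Basis B = {∅ × ∅, {j} × {ν}, {j} × {ξ}, {j} × {ρ}, {k} × {ν}, {k} × {ξ}, {k} × {ρ}, {j} × {ν, ξ}, {j} × {ν, ρ}, {j, k} × {ν}, {j} × {ξ, ρ}, {j, k} × {ξ}, {j, k} × {ρ}, {k} × {ν, ξ}, {k} × {ν, ρ}, {k} × {ξ, ρ}, {j} × {ν, ξ, ρ}, {k} × {ν, ξ, ρ}, {j, k} × {ν, ξ}, {j, k} × {ν, ρ}, {j, k} × {ξ, ρ}, {j, k} × {ν, ξ, ρ}}; |τ_{X×Y}| = 64.

Enumerate products U × V with U ∈ τ_X, V ∈ τ_Y (deduplicated):
  ∅ × ∅ = {} (∅)
  {j} × {ν} = {(j,ν)}
  {j} × {ξ} = {(j,ξ)}
  {j} × {ρ} = {(j,ρ)}
  {k} × {ν} = {(k,ν)}
  {k} × {ξ} = {(k,ξ)}
  {k} × {ρ} = {(k,ρ)}
  {j} × {ν, ξ} = {(j,ν), (j,ξ)}
  {j} × {ν, ρ} = {(j,ν), (j,ρ)}
  {j, k} × {ν} = {(j,ν), (k,ν)}
  {j} × {ξ, ρ} = {(j,ξ), (j,ρ)}
  {j, k} × {ξ} = {(j,ξ), (k,ξ)}
  {j, k} × {ρ} = {(j,ρ), (k,ρ)}
  {k} × {ν, ξ} = {(k,ν), (k,ξ)}
  {k} × {ν, ρ} = {(k,ν), (k,ρ)}
  {k} × {ξ, ρ} = {(k,ξ), (k,ρ)}
  {j} × {ν, ξ, ρ} = {(j,ν), (j,ξ), (j,ρ)}
  {k} × {ν, ξ, ρ} = {(k,ν), (k,ξ), (k,ρ)}
  {j, k} × {ν, ξ} = {(j,ν), (j,ξ), (k,ν), (k,ξ)}
  {j, k} × {ν, ρ} = {(j,ν), (j,ρ), (k,ν), (k,ρ)}
  {j, k} × {ξ, ρ} = {(j,ξ), (j,ρ), (k,ξ), (k,ρ)}
  {j, k} × {ν, ξ, ρ} = {(j,ν), (j,ξ), (j,ρ), (k,ν), (k,ξ), (k,ρ)}
These 22 distinct sets form the basis B.
Close under arbitrary unions to get τ_{X×Y}; counting gives |τ_{X×Y}| = 64.


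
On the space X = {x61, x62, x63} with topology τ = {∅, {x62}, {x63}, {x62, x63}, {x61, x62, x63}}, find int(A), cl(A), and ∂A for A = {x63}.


int(A) = {x63}, cl(A) = {x61, x63}, ∂A = {x61}.

Closed sets in (X, τ) are complements of opens:
  closed(X, τ) = {∅, {x61}, {x61, x62}, {x61, x63}, {x61, x62, x63}}.
int(A) = ⋃ {U ∈ τ : U ⊆ A}. Opens contained in A: ∅, {x63}.
Taking the union of these: int(A) = {x63}.
cl(A) = ⋂ {C closed : A ⊆ C}. Closed sets containing A: {x61, x63}, {x61, x62, x63}.
Intersecting these: cl(A) = {x61, x63}.
∂A = cl(A) ∖ int(A) = {x61, x63} ∖ {x63} = {x61}.


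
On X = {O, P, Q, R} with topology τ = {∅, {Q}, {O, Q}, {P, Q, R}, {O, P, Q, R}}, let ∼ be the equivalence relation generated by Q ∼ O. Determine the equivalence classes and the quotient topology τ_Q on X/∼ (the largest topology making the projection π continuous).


X/∼ = {[O=Q], [P], [R]}; |τ_Q| = 3.

Equivalence classes: [O=Q], [P], [R].
Quotient map π: X → X/∼ sends O ↦ [O=Q], P ↦ [P], Q ↦ [O=Q], R ↦ [R].
For each subset V ⊆ X/∼, compute π^{-1}(V) ⊆ X and check whether π^{-1}(V) ∈ τ. V is open in τ_Q iff π^{-1}(V) ∈ τ.
  V = {}: π^{-1}(V) = ∅ ∈ τ ✓.
  V = {[O=Q]}: π^{-1}(V) = {O, Q} ∈ τ ✓.
  V = {[P]}: π^{-1}(V) = {P} ∉ τ ✗.
  V = {[O=Q], [P]}: π^{-1}(V) = {O, P, Q} ∉ τ ✗.
  V = {[R]}: π^{-1}(V) = {R} ∉ τ ✗.
  V = {[O=Q], [R]}: π^{-1}(V) = {O, Q, R} ∉ τ ✗.
  V = {[P], [R]}: π^{-1}(V) = {P, R} ∉ τ ✗.
  V = {[O=Q], [P], [R]}: π^{-1}(V) = {O, P, Q, R} ∈ τ ✓.
Open sets in the quotient: τ_Q = {{}, {[O=Q]}, {[O=Q], [P], [R]}} (3 elements).


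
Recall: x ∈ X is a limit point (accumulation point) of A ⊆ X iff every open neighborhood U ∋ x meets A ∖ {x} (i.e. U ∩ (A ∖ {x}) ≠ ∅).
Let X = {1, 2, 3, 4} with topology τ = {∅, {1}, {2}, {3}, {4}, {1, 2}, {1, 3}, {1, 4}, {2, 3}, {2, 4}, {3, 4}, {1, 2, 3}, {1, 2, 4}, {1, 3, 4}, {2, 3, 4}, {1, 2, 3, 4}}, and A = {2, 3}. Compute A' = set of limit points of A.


A' = ∅

For each x ∈ X, list the open sets U ∈ τ with x ∈ U, then check whether U ∩ (A ∖ {x}) ≠ ∅ for every such U.
  x = 1: open {1} ∋ x has {1} ∩ (A ∖ {1}) = ∅, so x is NOT a limit point.
  x = 2: open {2} ∋ x has {2} ∩ (A ∖ {2}) = ∅, so x is NOT a limit point.
  x = 3: open {3} ∋ x has {3} ∩ (A ∖ {3}) = ∅, so x is NOT a limit point.
  x = 4: open {4} ∋ x has {4} ∩ (A ∖ {4}) = ∅, so x is NOT a limit point.
Collecting: A' = ∅.


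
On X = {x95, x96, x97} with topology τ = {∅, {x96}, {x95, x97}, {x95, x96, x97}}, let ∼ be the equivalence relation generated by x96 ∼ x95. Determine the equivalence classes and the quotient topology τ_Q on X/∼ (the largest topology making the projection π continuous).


X/∼ = {[x95=x96], [x97]}; |τ_Q| = 2.

Equivalence classes: [x95=x96], [x97].
Quotient map π: X → X/∼ sends x95 ↦ [x95=x96], x96 ↦ [x95=x96], x97 ↦ [x97].
For each subset V ⊆ X/∼, compute π^{-1}(V) ⊆ X and check whether π^{-1}(V) ∈ τ. V is open in τ_Q iff π^{-1}(V) ∈ τ.
  V = {}: π^{-1}(V) = ∅ ∈ τ ✓.
  V = {[x95=x96]}: π^{-1}(V) = {x95, x96} ∉ τ ✗.
  V = {[x97]}: π^{-1}(V) = {x97} ∉ τ ✗.
  V = {[x95=x96], [x97]}: π^{-1}(V) = {x95, x96, x97} ∈ τ ✓.
Open sets in the quotient: τ_Q = {{}, {[x95=x96], [x97]}} (2 elements).


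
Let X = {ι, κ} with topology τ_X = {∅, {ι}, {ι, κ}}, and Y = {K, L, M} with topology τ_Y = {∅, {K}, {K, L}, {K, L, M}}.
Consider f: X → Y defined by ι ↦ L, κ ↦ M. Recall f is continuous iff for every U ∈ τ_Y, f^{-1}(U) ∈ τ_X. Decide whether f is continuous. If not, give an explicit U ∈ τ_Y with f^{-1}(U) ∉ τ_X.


f IS continuous.

Compute f^{-1}(U) for each U ∈ τ_Y:
  U = ∅: f^{-1}(U) = ∅ ∈ τ_X ✓.
  U = {K}: f^{-1}(U) = ∅ ∈ τ_X ✓.
  U = {K, L}: f^{-1}(U) = {ι} ∈ τ_X ✓.
  U = {K, L, M}: f^{-1}(U) = {ι, κ} ∈ τ_X ✓.
Every preimage lies in τ_X, so f IS continuous.


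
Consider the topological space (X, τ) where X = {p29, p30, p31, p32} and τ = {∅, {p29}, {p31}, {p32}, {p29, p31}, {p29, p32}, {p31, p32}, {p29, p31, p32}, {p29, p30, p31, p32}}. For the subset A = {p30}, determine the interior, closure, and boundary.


int(A) = ∅, cl(A) = {p30}, ∂A = {p30}.

Closed sets in (X, τ) are complements of opens:
  closed(X, τ) = {∅, {p30}, {p29, p30}, {p30, p31}, {p30, p32}, {p29, p30, p31}, {p29, p30, p32}, {p30, p31, p32}, {p29, p30, p31, p32}}.
int(A) = ⋃ {U ∈ τ : U ⊆ A}. Opens contained in A: ∅.
Taking the union of these: int(A) = ∅.
cl(A) = ⋂ {C closed : A ⊆ C}. Closed sets containing A: {p30}, {p29, p30}, {p30, p31}, {p30, p32}, {p29, p30, p31}, {p29, p30, p32}, {p30, p31, p32}, {p29, p30, p31, p32}.
Intersecting these: cl(A) = {p30}.
∂A = cl(A) ∖ int(A) = {p30} ∖ ∅ = {p30}.


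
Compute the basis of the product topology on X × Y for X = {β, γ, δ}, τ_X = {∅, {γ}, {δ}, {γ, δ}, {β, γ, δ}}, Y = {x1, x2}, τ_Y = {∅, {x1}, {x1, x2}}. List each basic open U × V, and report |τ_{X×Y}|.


Basis B = {∅ × ∅, {γ} × {x1}, {δ} × {x1}, {γ} × {x1, x2}, {γ, δ} × {x1}, {δ} × {x1, x2}, {β, γ, δ} × {x1}, {γ, δ} × {x1, x2}, {β, γ, δ} × {x1, x2}}; |τ_{X×Y}| = 14.

Enumerate products U × V with U ∈ τ_X, V ∈ τ_Y (deduplicated):
  ∅ × ∅ = {} (∅)
  {γ} × {x1} = {(γ,x1)}
  {δ} × {x1} = {(δ,x1)}
  {γ} × {x1, x2} = {(γ,x1), (γ,x2)}
  {γ, δ} × {x1} = {(γ,x1), (δ,x1)}
  {δ} × {x1, x2} = {(δ,x1), (δ,x2)}
  {β, γ, δ} × {x1} = {(β,x1), (γ,x1), (δ,x1)}
  {γ, δ} × {x1, x2} = {(γ,x1), (γ,x2), (δ,x1), (δ,x2)}
  {β, γ, δ} × {x1, x2} = {(β,x1), (β,x2), (γ,x1), (γ,x2), (δ,x1), (δ,x2)}
These 9 distinct sets form the basis B.
Close under arbitrary unions to get τ_{X×Y}; counting gives |τ_{X×Y}| = 14.


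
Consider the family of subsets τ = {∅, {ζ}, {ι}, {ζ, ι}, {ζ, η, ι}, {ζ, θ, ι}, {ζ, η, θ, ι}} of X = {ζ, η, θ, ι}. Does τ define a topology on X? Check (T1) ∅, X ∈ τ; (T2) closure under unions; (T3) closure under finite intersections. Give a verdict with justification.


τ IS a topology on X.

Axiom (T1): ∅ ∈ τ? Yes; X ∈ τ? Yes.
Axiom (T2/T3): check pairwise unions and intersections of members of τ.
All pairwise intersections and unions checked — each lies in τ. Therefore τ satisfies (T1), (T2), (T3): it IS a topology on X.


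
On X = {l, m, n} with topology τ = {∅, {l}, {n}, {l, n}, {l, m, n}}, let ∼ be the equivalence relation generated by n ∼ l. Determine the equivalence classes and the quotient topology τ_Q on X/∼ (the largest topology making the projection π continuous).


X/∼ = {[l=n], [m]}; |τ_Q| = 3.

Equivalence classes: [l=n], [m].
Quotient map π: X → X/∼ sends l ↦ [l=n], m ↦ [m], n ↦ [l=n].
For each subset V ⊆ X/∼, compute π^{-1}(V) ⊆ X and check whether π^{-1}(V) ∈ τ. V is open in τ_Q iff π^{-1}(V) ∈ τ.
  V = {}: π^{-1}(V) = ∅ ∈ τ ✓.
  V = {[l=n]}: π^{-1}(V) = {l, n} ∈ τ ✓.
  V = {[m]}: π^{-1}(V) = {m} ∉ τ ✗.
  V = {[l=n], [m]}: π^{-1}(V) = {l, m, n} ∈ τ ✓.
Open sets in the quotient: τ_Q = {{}, {[l=n]}, {[l=n], [m]}} (3 elements).


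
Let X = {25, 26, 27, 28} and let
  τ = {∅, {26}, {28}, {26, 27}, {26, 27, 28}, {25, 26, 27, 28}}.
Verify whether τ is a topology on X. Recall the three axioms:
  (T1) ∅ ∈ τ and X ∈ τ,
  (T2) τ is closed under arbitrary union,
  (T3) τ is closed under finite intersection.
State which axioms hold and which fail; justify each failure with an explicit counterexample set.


τ is NOT a topology on X.

Axiom (T1): ∅ ∈ τ? Yes; X ∈ τ? Yes.
Axiom (T2/T3): check pairwise unions and intersections of members of τ.
Counterexample for (T2): {26} ∪ {28} = {26, 28} ∉ τ. Therefore τ is NOT a topology.


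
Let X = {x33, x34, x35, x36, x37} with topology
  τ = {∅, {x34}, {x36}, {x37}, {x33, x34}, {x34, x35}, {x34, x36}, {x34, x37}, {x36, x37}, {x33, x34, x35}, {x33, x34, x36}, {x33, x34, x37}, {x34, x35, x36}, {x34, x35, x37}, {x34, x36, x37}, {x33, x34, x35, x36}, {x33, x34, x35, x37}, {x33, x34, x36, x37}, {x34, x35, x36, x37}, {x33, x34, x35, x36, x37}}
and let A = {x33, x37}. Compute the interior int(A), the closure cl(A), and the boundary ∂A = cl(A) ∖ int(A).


int(A) = {x37}, cl(A) = {x33, x37}, ∂A = {x33}.

Closed sets in (X, τ) are complements of opens:
  closed(X, τ) = {∅, {x33}, {x35}, {x36}, {x37}, {x33, x35}, {x33, x36}, {x33, x37}, {x35, x36}, {x35, x37}, {x36, x37}, {x33, x34, x35}, {x33, x35, x36}, {x33, x35, x37}, {x33, x36, x37}, {x35, x36, x37}, {x33, x34, x35, x36}, {x33, x34, x35, x37}, {x33, x35, x36, x37}, {x33, x34, x35, x36, x37}}.
int(A) = ⋃ {U ∈ τ : U ⊆ A}. Opens contained in A: ∅, {x37}.
Taking the union of these: int(A) = {x37}.
cl(A) = ⋂ {C closed : A ⊆ C}. Closed sets containing A: {x33, x37}, {x33, x35, x37}, {x33, x36, x37}, {x33, x34, x35, x37}, {x33, x35, x36, x37}, {x33, x34, x35, x36, x37}.
Intersecting these: cl(A) = {x33, x37}.
∂A = cl(A) ∖ int(A) = {x33, x37} ∖ {x37} = {x33}.


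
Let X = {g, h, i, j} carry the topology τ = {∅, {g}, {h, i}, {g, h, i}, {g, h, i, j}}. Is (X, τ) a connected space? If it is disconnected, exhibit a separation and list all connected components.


(X, τ) is connected.

Find clopen sets (U ∈ τ with X ∖ U ∈ τ):
  U = ∅, X ∖ U = {g, h, i, j} — both open, so U is clopen.
  U = {g, h, i, j}, X ∖ U = ∅ — both open, so U is clopen.
Only trivial clopens (∅ and X) exist, so (X, τ) is connected.
Compute connected components by grouping points that agree on all clopens:
  component: {g, h, i, j}


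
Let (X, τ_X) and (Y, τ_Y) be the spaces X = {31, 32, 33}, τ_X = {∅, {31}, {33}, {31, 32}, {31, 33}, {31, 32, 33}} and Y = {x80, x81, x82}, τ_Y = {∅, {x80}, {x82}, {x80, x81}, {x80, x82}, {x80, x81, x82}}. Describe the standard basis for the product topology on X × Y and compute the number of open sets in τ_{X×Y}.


Basis B = {∅ × ∅, {31} × {x80}, {31} × {x82}, {33} × {x80}, {33} × {x82}, {31} × {x80, x81}, {31} × {x80, x82}, {31, 32} × {x80}, {31, 33} × {x80}, {31, 32} × {x82}, {31, 33} × {x82}, {33} × {x80, x81}, {33} × {x80, x82}, {31} × {x80, x81, x82}, {31, 32, 33} × {x80}, {31, 32, 33} × {x82}, {33} × {x80, x81, x82}, {31, 32} × {x80, x81}, {31, 33} × {x80, x81}, {31, 32} × {x80, x82}, {31, 33} × {x80, x82}, {31, 32} × {x80, x81, x82}, {31, 33} × {x80, x81, x82}, {31, 32, 33} × {x80, x81}, {31, 32, 33} × {x80, x82}, {31, 32, 33} × {x80, x81, x82}}; |τ_{X×Y}| = 108.

Enumerate products U × V with U ∈ τ_X, V ∈ τ_Y (deduplicated):
  ∅ × ∅ = {} (∅)
  {31} × {x80} = {(31,x80)}
  {31} × {x82} = {(31,x82)}
  {33} × {x80} = {(33,x80)}
  {33} × {x82} = {(33,x82)}
  {31} × {x80, x81} = {(31,x80), (31,x81)}
  {31} × {x80, x82} = {(31,x80), (31,x82)}
  {31, 32} × {x80} = {(31,x80), (32,x80)}
  {31, 33} × {x80} = {(31,x80), (33,x80)}
  {31, 32} × {x82} = {(31,x82), (32,x82)}
  {31, 33} × {x82} = {(31,x82), (33,x82)}
  {33} × {x80, x81} = {(33,x80), (33,x81)}
  {33} × {x80, x82} = {(33,x80), (33,x82)}
  {31} × {x80, x81, x82} = {(31,x80), (31,x81), (31,x82)}
  {31, 32, 33} × {x80} = {(31,x80), (32,x80), (33,x80)}
  {31, 32, 33} × {x82} = {(31,x82), (32,x82), (33,x82)}
  {33} × {x80, x81, x82} = {(33,x80), (33,x81), (33,x82)}
  {31, 32} × {x80, x81} = {(31,x80), (31,x81), (32,x80), (32,x81)}
  {31, 33} × {x80, x81} = {(31,x80), (31,x81), (33,x80), (33,x81)}
  {31, 32} × {x80, x82} = {(31,x80), (31,x82), (32,x80), (32,x82)}
  {31, 33} × {x80, x82} = {(31,x80), (31,x82), (33,x80), (33,x82)}
  {31, 32} × {x80, x81, x82} = {(31,x80), (31,x81), (31,x82), (32,x80), (32,x81), (32,x82)}
  {31, 33} × {x80, x81, x82} = {(31,x80), (31,x81), (31,x82), (33,x80), (33,x81), (33,x82)}
  {31, 32, 33} × {x80, x81} = {(31,x80), (31,x81), (32,x80), (32,x81), (33,x80), (33,x81)}
  {31, 32, 33} × {x80, x82} = {(31,x80), (31,x82), (32,x80), (32,x82), (33,x80), (33,x82)}
  {31, 32, 33} × {x80, x81, x82} = {(31,x80), (31,x81), (31,x82), (32,x80), (32,x81), (32,x82), (33,x80), (33,x81), (33,x82)}
These 26 distinct sets form the basis B.
Close under arbitrary unions to get τ_{X×Y}; counting gives |τ_{X×Y}| = 108.


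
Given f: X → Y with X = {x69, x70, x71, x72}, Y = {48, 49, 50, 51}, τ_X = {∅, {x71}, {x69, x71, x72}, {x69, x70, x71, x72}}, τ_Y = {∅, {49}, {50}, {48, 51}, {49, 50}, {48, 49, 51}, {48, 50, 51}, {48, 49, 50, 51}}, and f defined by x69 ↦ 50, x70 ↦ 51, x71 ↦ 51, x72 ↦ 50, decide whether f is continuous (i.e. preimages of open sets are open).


f is NOT continuous.

Compute f^{-1}(U) for each U ∈ τ_Y:
  U = ∅: f^{-1}(U) = ∅ ∈ τ_X ✓.
  U = {49}: f^{-1}(U) = ∅ ∈ τ_X ✓.
  U = {50}: f^{-1}(U) = {x69, x72} ∉ τ_X ✗.
  U = {48, 51}: f^{-1}(U) = {x70, x71} ∉ τ_X ✗.
  U = {49, 50}: f^{-1}(U) = {x69, x72} ∉ τ_X ✗.
  U = {48, 49, 51}: f^{-1}(U) = {x70, x71} ∉ τ_X ✗.
  U = {48, 50, 51}: f^{-1}(U) = {x69, x70, x71, x72} ∈ τ_X ✓.
  U = {48, 49, 50, 51}: f^{-1}(U) = {x69, x70, x71, x72} ∈ τ_X ✓.
Found U = {50} with f^{-1}(U) = {x69, x72} not in τ_X. Therefore f is NOT continuous.


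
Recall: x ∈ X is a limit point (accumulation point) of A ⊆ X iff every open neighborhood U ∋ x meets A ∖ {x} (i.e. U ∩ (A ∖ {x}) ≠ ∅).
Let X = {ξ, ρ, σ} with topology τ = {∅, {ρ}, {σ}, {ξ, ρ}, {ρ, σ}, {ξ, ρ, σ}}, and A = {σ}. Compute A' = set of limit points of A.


A' = ∅

For each x ∈ X, list the open sets U ∈ τ with x ∈ U, then check whether U ∩ (A ∖ {x}) ≠ ∅ for every such U.
  x = ξ: open {ξ, ρ} ∋ x has {ξ, ρ} ∩ (A ∖ {ξ}) = ∅, so x is NOT a limit point.
  x = ρ: open {ρ} ∋ x has {ρ} ∩ (A ∖ {ρ}) = ∅, so x is NOT a limit point.
  x = σ: open {σ} ∋ x has {σ} ∩ (A ∖ {σ}) = ∅, so x is NOT a limit point.
Collecting: A' = ∅.


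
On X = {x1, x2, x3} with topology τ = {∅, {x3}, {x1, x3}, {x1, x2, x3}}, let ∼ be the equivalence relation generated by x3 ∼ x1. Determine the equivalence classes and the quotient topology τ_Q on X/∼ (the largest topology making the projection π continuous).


X/∼ = {[x1=x3], [x2]}; |τ_Q| = 3.

Equivalence classes: [x1=x3], [x2].
Quotient map π: X → X/∼ sends x1 ↦ [x1=x3], x2 ↦ [x2], x3 ↦ [x1=x3].
For each subset V ⊆ X/∼, compute π^{-1}(V) ⊆ X and check whether π^{-1}(V) ∈ τ. V is open in τ_Q iff π^{-1}(V) ∈ τ.
  V = {}: π^{-1}(V) = ∅ ∈ τ ✓.
  V = {[x1=x3]}: π^{-1}(V) = {x1, x3} ∈ τ ✓.
  V = {[x2]}: π^{-1}(V) = {x2} ∉ τ ✗.
  V = {[x1=x3], [x2]}: π^{-1}(V) = {x1, x2, x3} ∈ τ ✓.
Open sets in the quotient: τ_Q = {{}, {[x1=x3]}, {[x1=x3], [x2]}} (3 elements).


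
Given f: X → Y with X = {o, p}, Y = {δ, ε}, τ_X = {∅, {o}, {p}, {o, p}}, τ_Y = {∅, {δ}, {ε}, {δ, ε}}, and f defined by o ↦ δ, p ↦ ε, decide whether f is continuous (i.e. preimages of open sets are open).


f IS continuous.

Compute f^{-1}(U) for each U ∈ τ_Y:
  U = ∅: f^{-1}(U) = ∅ ∈ τ_X ✓.
  U = {δ}: f^{-1}(U) = {o} ∈ τ_X ✓.
  U = {ε}: f^{-1}(U) = {p} ∈ τ_X ✓.
  U = {δ, ε}: f^{-1}(U) = {o, p} ∈ τ_X ✓.
Every preimage lies in τ_X, so f IS continuous.


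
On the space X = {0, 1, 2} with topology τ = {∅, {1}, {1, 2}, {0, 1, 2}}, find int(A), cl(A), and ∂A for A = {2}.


int(A) = ∅, cl(A) = {0, 2}, ∂A = {0, 2}.

Closed sets in (X, τ) are complements of opens:
  closed(X, τ) = {∅, {0}, {0, 2}, {0, 1, 2}}.
int(A) = ⋃ {U ∈ τ : U ⊆ A}. Opens contained in A: ∅.
Taking the union of these: int(A) = ∅.
cl(A) = ⋂ {C closed : A ⊆ C}. Closed sets containing A: {0, 2}, {0, 1, 2}.
Intersecting these: cl(A) = {0, 2}.
∂A = cl(A) ∖ int(A) = {0, 2} ∖ ∅ = {0, 2}.


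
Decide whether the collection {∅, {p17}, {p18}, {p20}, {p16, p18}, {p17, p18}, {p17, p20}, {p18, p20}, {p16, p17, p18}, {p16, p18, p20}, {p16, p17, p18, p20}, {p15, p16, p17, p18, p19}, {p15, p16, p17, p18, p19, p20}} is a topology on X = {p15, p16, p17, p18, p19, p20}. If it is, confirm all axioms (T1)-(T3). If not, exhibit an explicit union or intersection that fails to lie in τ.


τ is NOT a topology on X.

Axiom (T1): ∅ ∈ τ? Yes; X ∈ τ? Yes.
Axiom (T2/T3): check pairwise unions and intersections of members of τ.
Counterexample for (T2): {p17} ∪ {p18, p20} = {p17, p18, p20} ∉ τ. Therefore τ is NOT a topology.
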